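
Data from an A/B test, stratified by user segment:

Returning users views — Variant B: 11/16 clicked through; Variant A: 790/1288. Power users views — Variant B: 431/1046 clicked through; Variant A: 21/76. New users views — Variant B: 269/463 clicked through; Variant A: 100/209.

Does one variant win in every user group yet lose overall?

Returning users: Variant B 11/16 = 68.8%, Variant A 790/1288 = 61.3% → Variant B
Power users: Variant B 431/1046 = 41.2%, Variant A 21/76 = 27.6% → Variant B
New users: Variant B 269/463 = 58.1%, Variant A 100/209 = 47.8% → Variant B
Overall: Variant B 711/1525 = 46.6%, Variant A 911/1573 = 57.9% → Variant A
Variant B wins each user group but Variant A wins overall — the comparison reverses. Variant B's views skew toward power users, which has a lower base rate.

Yes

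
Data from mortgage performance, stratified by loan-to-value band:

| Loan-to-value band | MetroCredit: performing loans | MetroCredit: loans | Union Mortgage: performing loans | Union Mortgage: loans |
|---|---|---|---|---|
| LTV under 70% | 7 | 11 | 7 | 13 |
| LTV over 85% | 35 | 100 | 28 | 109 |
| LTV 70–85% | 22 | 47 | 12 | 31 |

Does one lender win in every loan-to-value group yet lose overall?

LTV under 70%: MetroCredit 7/11 = 63.6%, Union Mortgage 7/13 = 53.8% → MetroCredit
LTV over 85%: MetroCredit 35/100 = 35.0%, Union Mortgage 28/109 = 25.7% → MetroCredit
LTV 70–85%: MetroCredit 22/47 = 46.8%, Union Mortgage 12/31 = 38.7% → MetroCredit
Overall: MetroCredit 64/158 = 40.5%, Union Mortgage 47/153 = 30.7% → MetroCredit
MetroCredit wins overall and in every loan-to-value group — no reversal.

No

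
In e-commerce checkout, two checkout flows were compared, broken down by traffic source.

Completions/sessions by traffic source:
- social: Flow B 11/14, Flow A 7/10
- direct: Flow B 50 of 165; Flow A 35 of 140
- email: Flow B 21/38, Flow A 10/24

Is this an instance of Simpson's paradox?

Social: Flow B 11/14 = 78.6%, Flow A 7/10 = 70.0% → Flow B
Direct: Flow B 50/165 = 30.3%, Flow A 35/140 = 25.0% → Flow B
Email: Flow B 21/38 = 55.3%, Flow A 10/24 = 41.7% → Flow B
Overall: Flow B 82/217 = 37.8%, Flow A 52/174 = 29.9% → Flow B
Flow B wins overall and in every traffic group — no reversal.

No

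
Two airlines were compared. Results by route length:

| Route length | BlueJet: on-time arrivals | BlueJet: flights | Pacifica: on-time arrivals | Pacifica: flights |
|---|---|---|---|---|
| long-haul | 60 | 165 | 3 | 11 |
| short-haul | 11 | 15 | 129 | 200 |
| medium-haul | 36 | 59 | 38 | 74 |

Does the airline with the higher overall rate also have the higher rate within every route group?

Long-haul: BlueJet 60/165 = 36.4%, Pacifica 3/11 = 27.3% → BlueJet
Short-haul: BlueJet 11/15 = 73.3%, Pacifica 129/200 = 64.5% → BlueJet
Medium-haul: BlueJet 36/59 = 61.0%, Pacifica 38/74 = 51.4% → BlueJet
Overall: BlueJet 107/239 = 44.8%, Pacifica 170/285 = 59.6% → Pacifica
BlueJet wins each route group but Pacifica wins overall — the comparison reverses. BlueJet's flights skew toward long-haul, which has a lower base rate.

No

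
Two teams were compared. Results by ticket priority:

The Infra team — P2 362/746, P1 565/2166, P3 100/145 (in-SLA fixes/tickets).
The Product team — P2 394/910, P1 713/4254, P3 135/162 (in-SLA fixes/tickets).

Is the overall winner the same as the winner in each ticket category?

No

P2: the Infra team 362/746 = 48.5%, the Product team 394/910 = 43.3% → the Infra team
P1: the Infra team 565/2166 = 26.1%, the Product team 713/4254 = 16.8% → the Infra team
P3: the Infra team 100/145 = 69.0%, the Product team 135/162 = 83.3% → the Product team
Overall: the Infra team 1027/3057 = 33.6%, the Product team 1242/5326 = 23.3% → the Infra team
Neither sweeps: the Infra team wins 2 of 3 groups, the Product team wins 1. The Infra team wins overall but not every group — no Simpson reversal.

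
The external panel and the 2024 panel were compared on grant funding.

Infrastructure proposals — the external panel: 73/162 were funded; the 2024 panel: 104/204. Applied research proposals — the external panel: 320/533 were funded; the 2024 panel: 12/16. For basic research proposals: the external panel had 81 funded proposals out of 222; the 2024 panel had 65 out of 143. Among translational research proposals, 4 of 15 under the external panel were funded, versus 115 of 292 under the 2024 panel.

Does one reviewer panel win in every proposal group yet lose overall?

Infrastructure: the external panel 73/162 = 45.1%, the 2024 panel 104/204 = 51.0% → the 2024 panel
Applied research: the external panel 320/533 = 60.0%, the 2024 panel 12/16 = 75.0% → the 2024 panel
Basic research: the external panel 81/222 = 36.5%, the 2024 panel 65/143 = 45.5% → the 2024 panel
Translational research: the external panel 4/15 = 26.7%, the 2024 panel 115/292 = 39.4% → the 2024 panel
Overall: the external panel 478/932 = 51.3%, the 2024 panel 296/655 = 45.2% → the external panel
The 2024 panel wins each proposal group but the external panel wins overall — the comparison reverses. The 2024 panel's proposals skew toward translational research, which has a lower base rate.

Yes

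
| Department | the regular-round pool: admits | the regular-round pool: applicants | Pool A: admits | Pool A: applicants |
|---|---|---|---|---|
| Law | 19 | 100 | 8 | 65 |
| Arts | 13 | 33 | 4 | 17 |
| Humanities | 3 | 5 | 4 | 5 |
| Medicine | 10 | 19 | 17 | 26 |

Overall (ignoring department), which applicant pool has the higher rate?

Pool A

Law: the regular-round pool 19/100 = 19.0%, Pool A 8/65 = 12.3% → the regular-round pool
Arts: the regular-round pool 13/33 = 39.4%, Pool A 4/17 = 23.5% → the regular-round pool
Humanities: the regular-round pool 3/5 = 60.0%, Pool A 4/5 = 80.0% → Pool A
Medicine: the regular-round pool 10/19 = 52.6%, Pool A 17/26 = 65.4% → Pool A
Overall: the regular-round pool 45/157 = 28.7%, Pool A 33/113 = 29.2% → Pool A
(Neither sweeps every department group, but Pool A has the higher pooled rate.)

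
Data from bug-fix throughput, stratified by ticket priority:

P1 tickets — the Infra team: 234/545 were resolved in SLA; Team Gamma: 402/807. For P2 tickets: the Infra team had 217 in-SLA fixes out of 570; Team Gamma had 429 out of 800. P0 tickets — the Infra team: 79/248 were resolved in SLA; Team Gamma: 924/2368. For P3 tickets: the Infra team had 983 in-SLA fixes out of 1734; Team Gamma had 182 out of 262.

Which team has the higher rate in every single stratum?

Team Gamma

P1: the Infra team 234/545 = 42.9%, Team Gamma 402/807 = 49.8% → Team Gamma
P2: the Infra team 217/570 = 38.1%, Team Gamma 429/800 = 53.6% → Team Gamma
P0: the Infra team 79/248 = 31.9%, Team Gamma 924/2368 = 39.0% → Team Gamma
P3: the Infra team 983/1734 = 56.7%, Team Gamma 182/262 = 69.5% → Team Gamma
Team Gamma has the higher rate in all 4 groups.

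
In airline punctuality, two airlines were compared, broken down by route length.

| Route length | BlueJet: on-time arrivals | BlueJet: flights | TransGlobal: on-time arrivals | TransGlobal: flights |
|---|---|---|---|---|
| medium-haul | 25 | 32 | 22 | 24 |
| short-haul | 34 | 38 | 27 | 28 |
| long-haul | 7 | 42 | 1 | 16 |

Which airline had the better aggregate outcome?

TransGlobal

Medium-haul: BlueJet 25/32 = 78.1%, TransGlobal 22/24 = 91.7% → TransGlobal
Short-haul: BlueJet 34/38 = 89.5%, TransGlobal 27/28 = 96.4% → TransGlobal
Long-haul: BlueJet 7/42 = 16.7%, TransGlobal 1/16 = 6.2% → BlueJet
Overall: BlueJet 66/112 = 58.9%, TransGlobal 50/68 = 73.5% → TransGlobal
(Neither sweeps every route group, but TransGlobal has the higher pooled rate.)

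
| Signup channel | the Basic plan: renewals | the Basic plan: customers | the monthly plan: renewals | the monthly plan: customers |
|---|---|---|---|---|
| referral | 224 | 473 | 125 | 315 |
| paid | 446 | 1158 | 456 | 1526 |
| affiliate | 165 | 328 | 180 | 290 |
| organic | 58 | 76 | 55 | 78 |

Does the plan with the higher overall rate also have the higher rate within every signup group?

No

Referral: the Basic plan 224/473 = 47.4%, the monthly plan 125/315 = 39.7% → the Basic plan
Paid: the Basic plan 446/1158 = 38.5%, the monthly plan 456/1526 = 29.9% → the Basic plan
Affiliate: the Basic plan 165/328 = 50.3%, the monthly plan 180/290 = 62.1% → the monthly plan
Organic: the Basic plan 58/76 = 76.3%, the monthly plan 55/78 = 70.5% → the Basic plan
Overall: the Basic plan 893/2035 = 43.9%, the monthly plan 816/2209 = 36.9% → the Basic plan
Neither sweeps: the Basic plan wins 3 of 4 groups, the monthly plan wins 1. The Basic plan wins overall but not every group — no Simpson reversal.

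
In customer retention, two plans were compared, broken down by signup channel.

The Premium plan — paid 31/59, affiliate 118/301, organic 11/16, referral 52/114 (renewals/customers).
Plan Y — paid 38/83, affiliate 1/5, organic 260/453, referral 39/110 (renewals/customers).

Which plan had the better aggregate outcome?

Paid: the Premium plan 31/59 = 52.5%, Plan Y 38/83 = 45.8% → the Premium plan
Affiliate: the Premium plan 118/301 = 39.2%, Plan Y 1/5 = 20.0% → the Premium plan
Organic: the Premium plan 11/16 = 68.8%, Plan Y 260/453 = 57.4% → the Premium plan
Referral: the Premium plan 52/114 = 45.6%, Plan Y 39/110 = 35.5% → the Premium plan
Overall: the Premium plan 212/490 = 43.3%, Plan Y 338/651 = 51.9% → Plan Y
(The Premium plan wins every signup group but Plan Y wins overall — the Premium plan's customers skew toward the low-rate affiliate group.)

Plan Y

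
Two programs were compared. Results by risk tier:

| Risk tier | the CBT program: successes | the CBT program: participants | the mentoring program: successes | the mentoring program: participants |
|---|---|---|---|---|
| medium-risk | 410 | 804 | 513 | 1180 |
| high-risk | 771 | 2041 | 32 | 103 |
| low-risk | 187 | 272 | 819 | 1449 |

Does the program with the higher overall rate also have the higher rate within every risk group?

No

Medium-risk: the CBT program 410/804 = 51.0%, the mentoring program 513/1180 = 43.5% → the CBT program
High-risk: the CBT program 771/2041 = 37.8%, the mentoring program 32/103 = 31.1% → the CBT program
Low-risk: the CBT program 187/272 = 68.8%, the mentoring program 819/1449 = 56.5% → the CBT program
Overall: the CBT program 1368/3117 = 43.9%, the mentoring program 1364/2732 = 49.9% → the mentoring program
The CBT program wins each risk group but the mentoring program wins overall — the comparison reverses. The CBT program's participants skew toward high-risk, which has a lower base rate.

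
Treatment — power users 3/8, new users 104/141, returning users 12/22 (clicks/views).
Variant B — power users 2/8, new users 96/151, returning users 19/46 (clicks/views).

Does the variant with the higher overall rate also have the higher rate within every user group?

Yes

Power users: Treatment 3/8 = 37.5%, Variant B 2/8 = 25.0% → Treatment
New users: Treatment 104/141 = 73.8%, Variant B 96/151 = 63.6% → Treatment
Returning users: Treatment 12/22 = 54.5%, Variant B 19/46 = 41.3% → Treatment
Overall: Treatment 119/171 = 69.6%, Variant B 117/205 = 57.1% → Treatment
Treatment wins overall and in every user group — no reversal.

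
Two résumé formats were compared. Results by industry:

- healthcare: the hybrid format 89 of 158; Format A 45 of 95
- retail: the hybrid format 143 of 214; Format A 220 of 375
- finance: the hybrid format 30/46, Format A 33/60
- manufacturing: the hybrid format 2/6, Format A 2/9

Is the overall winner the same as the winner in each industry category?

Healthcare: the hybrid format 89/158 = 56.3%, Format A 45/95 = 47.4% → the hybrid format
Retail: the hybrid format 143/214 = 66.8%, Format A 220/375 = 58.7% → the hybrid format
Finance: the hybrid format 30/46 = 65.2%, Format A 33/60 = 55.0% → the hybrid format
Manufacturing: the hybrid format 2/6 = 33.3%, Format A 2/9 = 22.2% → the hybrid format
Overall: the hybrid format 264/424 = 62.3%, Format A 300/539 = 55.7% → the hybrid format
The hybrid format wins overall and in every industry group — no reversal.

Yes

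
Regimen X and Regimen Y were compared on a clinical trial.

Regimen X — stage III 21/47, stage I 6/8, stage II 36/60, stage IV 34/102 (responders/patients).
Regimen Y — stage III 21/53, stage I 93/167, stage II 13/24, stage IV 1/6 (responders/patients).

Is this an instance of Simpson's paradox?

Yes

Stage III: Regimen X 21/47 = 44.7%, Regimen Y 21/53 = 39.6% → Regimen X
Stage I: Regimen X 6/8 = 75.0%, Regimen Y 93/167 = 55.7% → Regimen X
Stage II: Regimen X 36/60 = 60.0%, Regimen Y 13/24 = 54.2% → Regimen X
Stage IV: Regimen X 34/102 = 33.3%, Regimen Y 1/6 = 16.7% → Regimen X
Overall: Regimen X 97/217 = 44.7%, Regimen Y 128/250 = 51.2% → Regimen Y
Regimen X wins each disease group but Regimen Y wins overall — the comparison reverses. Regimen X's patients skew toward stage IV, which has a lower base rate.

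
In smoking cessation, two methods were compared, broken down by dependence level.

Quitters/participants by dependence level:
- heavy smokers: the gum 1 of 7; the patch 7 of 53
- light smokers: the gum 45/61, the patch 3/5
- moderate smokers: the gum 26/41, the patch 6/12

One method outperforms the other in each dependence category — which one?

the gum

Heavy smokers: the gum 1/7 = 14.3%, the patch 7/53 = 13.2% → the gum
Light smokers: the gum 45/61 = 73.8%, the patch 3/5 = 60.0% → the gum
Moderate smokers: the gum 26/41 = 63.4%, the patch 6/12 = 50.0% → the gum
The gum has the higher rate in all 3 groups.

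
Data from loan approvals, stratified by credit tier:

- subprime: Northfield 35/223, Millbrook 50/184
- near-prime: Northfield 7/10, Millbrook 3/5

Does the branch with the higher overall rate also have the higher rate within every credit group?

Subprime: Northfield 35/223 = 15.7%, Millbrook 50/184 = 27.2% → Millbrook
Near-prime: Northfield 7/10 = 70.0%, Millbrook 3/5 = 60.0% → Northfield
Overall: Northfield 42/233 = 18.0%, Millbrook 53/189 = 28.0% → Millbrook
Neither sweeps: Northfield wins 1 of 2 groups, Millbrook wins 1. Millbrook wins overall but not every group — no Simpson reversal.

No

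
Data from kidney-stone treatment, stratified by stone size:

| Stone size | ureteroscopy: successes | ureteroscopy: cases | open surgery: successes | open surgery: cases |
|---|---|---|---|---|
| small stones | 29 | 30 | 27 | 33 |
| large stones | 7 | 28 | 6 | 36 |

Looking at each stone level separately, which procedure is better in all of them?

Small stones: ureteroscopy 29/30 = 96.7%, open surgery 27/33 = 81.8% → ureteroscopy
Large stones: ureteroscopy 7/28 = 25.0%, open surgery 6/36 = 16.7% → ureteroscopy
Ureteroscopy has the higher rate in both groups.

ureteroscopy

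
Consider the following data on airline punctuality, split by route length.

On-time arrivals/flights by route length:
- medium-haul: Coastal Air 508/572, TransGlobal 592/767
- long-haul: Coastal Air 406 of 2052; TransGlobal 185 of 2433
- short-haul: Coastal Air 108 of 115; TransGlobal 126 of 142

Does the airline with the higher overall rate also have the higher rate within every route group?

Yes

Medium-haul: Coastal Air 508/572 = 88.8%, TransGlobal 592/767 = 77.2% → Coastal Air
Long-haul: Coastal Air 406/2052 = 19.8%, TransGlobal 185/2433 = 7.6% → Coastal Air
Short-haul: Coastal Air 108/115 = 93.9%, TransGlobal 126/142 = 88.7% → Coastal Air
Overall: Coastal Air 1022/2739 = 37.3%, TransGlobal 903/3342 = 27.0% → Coastal Air
Coastal Air wins overall and in every route group — no reversal.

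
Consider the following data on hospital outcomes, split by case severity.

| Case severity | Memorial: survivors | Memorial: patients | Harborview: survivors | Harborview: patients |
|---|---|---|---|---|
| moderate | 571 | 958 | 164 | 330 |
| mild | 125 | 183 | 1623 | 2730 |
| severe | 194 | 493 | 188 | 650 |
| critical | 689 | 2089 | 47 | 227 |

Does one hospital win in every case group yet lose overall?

Yes

Moderate: Memorial 571/958 = 59.6%, Harborview 164/330 = 49.7% → Memorial
Mild: Memorial 125/183 = 68.3%, Harborview 1623/2730 = 59.5% → Memorial
Severe: Memorial 194/493 = 39.4%, Harborview 188/650 = 28.9% → Memorial
Critical: Memorial 689/2089 = 33.0%, Harborview 47/227 = 20.7% → Memorial
Overall: Memorial 1579/3723 = 42.4%, Harborview 2022/3937 = 51.4% → Harborview
Memorial wins each case group but Harborview wins overall — the comparison reverses. Memorial's patients skew toward critical, which has a lower base rate.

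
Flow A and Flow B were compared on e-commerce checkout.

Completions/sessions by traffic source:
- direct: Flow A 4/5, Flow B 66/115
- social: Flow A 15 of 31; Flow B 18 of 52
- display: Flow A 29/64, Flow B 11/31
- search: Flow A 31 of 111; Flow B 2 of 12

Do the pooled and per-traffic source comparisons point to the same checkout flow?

Direct: Flow A 4/5 = 80.0%, Flow B 66/115 = 57.4% → Flow A
Social: Flow A 15/31 = 48.4%, Flow B 18/52 = 34.6% → Flow A
Display: Flow A 29/64 = 45.3%, Flow B 11/31 = 35.5% → Flow A
Search: Flow A 31/111 = 27.9%, Flow B 2/12 = 16.7% → Flow A
Overall: Flow A 79/211 = 37.4%, Flow B 97/210 = 46.2% → Flow B
Flow A wins each traffic group but Flow B wins overall — the comparison reverses. Flow A's sessions skew toward search, which has a lower base rate.

No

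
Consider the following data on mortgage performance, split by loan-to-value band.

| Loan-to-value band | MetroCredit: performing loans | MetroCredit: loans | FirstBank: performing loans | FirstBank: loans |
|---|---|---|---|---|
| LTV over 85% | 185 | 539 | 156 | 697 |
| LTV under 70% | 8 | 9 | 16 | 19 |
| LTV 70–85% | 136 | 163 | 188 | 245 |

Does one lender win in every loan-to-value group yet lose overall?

LTV over 85%: MetroCredit 185/539 = 34.3%, FirstBank 156/697 = 22.4% → MetroCredit
LTV under 70%: MetroCredit 8/9 = 88.9%, FirstBank 16/19 = 84.2% → MetroCredit
LTV 70–85%: MetroCredit 136/163 = 83.4%, FirstBank 188/245 = 76.7% → MetroCredit
Overall: MetroCredit 329/711 = 46.3%, FirstBank 360/961 = 37.5% → MetroCredit
MetroCredit wins overall and in every loan-to-value group — no reversal.

No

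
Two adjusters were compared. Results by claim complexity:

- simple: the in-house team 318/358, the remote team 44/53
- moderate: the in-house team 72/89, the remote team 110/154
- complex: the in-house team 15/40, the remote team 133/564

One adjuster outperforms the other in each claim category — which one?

Simple: the in-house team 318/358 = 88.8%, the remote team 44/53 = 83.0% → the in-house team
Moderate: the in-house team 72/89 = 80.9%, the remote team 110/154 = 71.4% → the in-house team
Complex: the in-house team 15/40 = 37.5%, the remote team 133/564 = 23.6% → the in-house team
The in-house team has the higher rate in all 3 groups.

the in-house team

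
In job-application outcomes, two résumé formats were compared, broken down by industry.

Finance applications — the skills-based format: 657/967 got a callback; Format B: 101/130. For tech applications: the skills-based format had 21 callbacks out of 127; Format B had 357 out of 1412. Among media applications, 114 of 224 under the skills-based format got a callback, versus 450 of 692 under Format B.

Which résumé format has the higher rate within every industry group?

Finance: the skills-based format 657/967 = 67.9%, Format B 101/130 = 77.7% → Format B
Tech: the skills-based format 21/127 = 16.5%, Format B 357/1412 = 25.3% → Format B
Media: the skills-based format 114/224 = 50.9%, Format B 450/692 = 65.0% → Format B
Format B has the higher rate in all 3 groups.

Format B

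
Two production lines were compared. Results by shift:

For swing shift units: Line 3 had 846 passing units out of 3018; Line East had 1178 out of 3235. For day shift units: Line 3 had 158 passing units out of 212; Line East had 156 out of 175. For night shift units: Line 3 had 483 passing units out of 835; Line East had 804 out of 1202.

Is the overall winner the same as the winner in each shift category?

Yes

Swing shift: Line 3 846/3018 = 28.0%, Line East 1178/3235 = 36.4% → Line East
Day shift: Line 3 158/212 = 74.5%, Line East 156/175 = 89.1% → Line East
Night shift: Line 3 483/835 = 57.8%, Line East 804/1202 = 66.9% → Line East
Overall: Line 3 1487/4065 = 36.6%, Line East 2138/4612 = 46.4% → Line East
Line East wins overall and in every shift group — no reversal.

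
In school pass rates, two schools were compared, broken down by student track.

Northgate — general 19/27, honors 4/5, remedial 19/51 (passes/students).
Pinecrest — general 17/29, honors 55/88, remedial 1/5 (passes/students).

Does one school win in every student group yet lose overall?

General: Northgate 19/27 = 70.4%, Pinecrest 17/29 = 58.6% → Northgate
Honors: Northgate 4/5 = 80.0%, Pinecrest 55/88 = 62.5% → Northgate
Remedial: Northgate 19/51 = 37.3%, Pinecrest 1/5 = 20.0% → Northgate
Overall: Northgate 42/83 = 50.6%, Pinecrest 73/122 = 59.8% → Pinecrest
Northgate wins each student group but Pinecrest wins overall — the comparison reverses. Northgate's students skew toward remedial, which has a lower base rate.

Yes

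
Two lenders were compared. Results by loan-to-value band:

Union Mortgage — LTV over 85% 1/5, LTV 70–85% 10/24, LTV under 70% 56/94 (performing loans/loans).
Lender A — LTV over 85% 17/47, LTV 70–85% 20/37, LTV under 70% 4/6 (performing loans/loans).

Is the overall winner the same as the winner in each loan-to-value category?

LTV over 85%: Union Mortgage 1/5 = 20.0%, Lender A 17/47 = 36.2% → Lender A
LTV 70–85%: Union Mortgage 10/24 = 41.7%, Lender A 20/37 = 54.1% → Lender A
LTV under 70%: Union Mortgage 56/94 = 59.6%, Lender A 4/6 = 66.7% → Lender A
Overall: Union Mortgage 67/123 = 54.5%, Lender A 41/90 = 45.6% → Union Mortgage
Lender A wins each loan-to-value group but Union Mortgage wins overall — the comparison reverses. Lender A's loans skew toward LTV over 85%, which has a lower base rate.

No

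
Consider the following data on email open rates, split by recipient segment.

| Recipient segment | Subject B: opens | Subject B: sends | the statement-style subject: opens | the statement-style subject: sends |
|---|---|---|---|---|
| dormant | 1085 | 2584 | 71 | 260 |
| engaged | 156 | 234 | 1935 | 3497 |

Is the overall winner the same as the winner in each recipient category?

Dormant: Subject B 1085/2584 = 42.0%, the statement-style subject 71/260 = 27.3% → Subject B
Engaged: Subject B 156/234 = 66.7%, the statement-style subject 1935/3497 = 55.3% → Subject B
Overall: Subject B 1241/2818 = 44.0%, the statement-style subject 2006/3757 = 53.4% → the statement-style subject
Subject B wins each recipient group but the statement-style subject wins overall — the comparison reverses. Subject B's sends skew toward dormant, which has a lower base rate.

No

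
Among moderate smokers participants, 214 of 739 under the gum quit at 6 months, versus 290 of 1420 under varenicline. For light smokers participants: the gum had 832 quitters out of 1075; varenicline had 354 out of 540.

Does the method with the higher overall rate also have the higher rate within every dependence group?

Moderate smokers: the gum 214/739 = 29.0%, varenicline 290/1420 = 20.4% → the gum
Light smokers: the gum 832/1075 = 77.4%, varenicline 354/540 = 65.6% → the gum
Overall: the gum 1046/1814 = 57.7%, varenicline 644/1960 = 32.9% → the gum
The gum wins overall and in every dependence group — no reversal.

Yes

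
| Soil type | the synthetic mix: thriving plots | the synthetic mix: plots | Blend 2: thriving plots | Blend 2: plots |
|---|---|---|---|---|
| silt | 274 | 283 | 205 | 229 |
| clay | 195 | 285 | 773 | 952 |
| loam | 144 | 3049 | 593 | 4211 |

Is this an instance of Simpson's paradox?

Silt: the synthetic mix 274/283 = 96.8%, Blend 2 205/229 = 89.5% → the synthetic mix
Clay: the synthetic mix 195/285 = 68.4%, Blend 2 773/952 = 81.2% → Blend 2
Loam: the synthetic mix 144/3049 = 4.7%, Blend 2 593/4211 = 14.1% → Blend 2
Overall: the synthetic mix 613/3617 = 16.9%, Blend 2 1571/5392 = 29.1% → Blend 2
Neither sweeps: the synthetic mix wins 1 of 3 groups, Blend 2 wins 2. Blend 2 wins overall but not every group — no Simpson reversal.

No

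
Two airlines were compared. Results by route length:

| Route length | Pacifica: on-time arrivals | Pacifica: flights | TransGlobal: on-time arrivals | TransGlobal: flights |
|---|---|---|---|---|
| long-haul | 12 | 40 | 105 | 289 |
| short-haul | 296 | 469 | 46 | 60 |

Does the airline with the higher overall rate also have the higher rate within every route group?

No

Long-haul: Pacifica 12/40 = 30.0%, TransGlobal 105/289 = 36.3% → TransGlobal
Short-haul: Pacifica 296/469 = 63.1%, TransGlobal 46/60 = 76.7% → TransGlobal
Overall: Pacifica 308/509 = 60.5%, TransGlobal 151/349 = 43.3% → Pacifica
TransGlobal wins each route group but Pacifica wins overall — the comparison reverses. TransGlobal's flights skew toward long-haul, which has a lower base rate.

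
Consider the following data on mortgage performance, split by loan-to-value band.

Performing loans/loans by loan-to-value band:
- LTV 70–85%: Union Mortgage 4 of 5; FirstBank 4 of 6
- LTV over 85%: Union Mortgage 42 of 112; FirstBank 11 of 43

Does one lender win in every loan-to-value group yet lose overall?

No

LTV 70–85%: Union Mortgage 4/5 = 80.0%, FirstBank 4/6 = 66.7% → Union Mortgage
LTV over 85%: Union Mortgage 42/112 = 37.5%, FirstBank 11/43 = 25.6% → Union Mortgage
Overall: Union Mortgage 46/117 = 39.3%, FirstBank 15/49 = 30.6% → Union Mortgage
Union Mortgage wins overall and in every loan-to-value group — no reversal.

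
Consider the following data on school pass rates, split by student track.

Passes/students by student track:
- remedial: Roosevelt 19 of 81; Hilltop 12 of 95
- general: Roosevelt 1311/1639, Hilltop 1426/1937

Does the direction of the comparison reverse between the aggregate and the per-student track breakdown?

Remedial: Roosevelt 19/81 = 23.5%, Hilltop 12/95 = 12.6% → Roosevelt
General: Roosevelt 1311/1639 = 80.0%, Hilltop 1426/1937 = 73.6% → Roosevelt
Overall: Roosevelt 1330/1720 = 77.3%, Hilltop 1438/2032 = 70.8% → Roosevelt
Roosevelt wins overall and in every student group — no reversal.

No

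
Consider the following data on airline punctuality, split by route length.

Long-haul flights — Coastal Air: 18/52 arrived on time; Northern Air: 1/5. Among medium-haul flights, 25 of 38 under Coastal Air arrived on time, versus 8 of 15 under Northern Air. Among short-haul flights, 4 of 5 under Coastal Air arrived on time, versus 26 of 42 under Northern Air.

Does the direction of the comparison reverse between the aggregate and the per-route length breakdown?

Long-haul: Coastal Air 18/52 = 34.6%, Northern Air 1/5 = 20.0% → Coastal Air
Medium-haul: Coastal Air 25/38 = 65.8%, Northern Air 8/15 = 53.3% → Coastal Air
Short-haul: Coastal Air 4/5 = 80.0%, Northern Air 26/42 = 61.9% → Coastal Air
Overall: Coastal Air 47/95 = 49.5%, Northern Air 35/62 = 56.5% → Northern Air
Coastal Air wins each route group but Northern Air wins overall — the comparison reverses. Coastal Air's flights skew toward long-haul, which has a lower base rate.

Yes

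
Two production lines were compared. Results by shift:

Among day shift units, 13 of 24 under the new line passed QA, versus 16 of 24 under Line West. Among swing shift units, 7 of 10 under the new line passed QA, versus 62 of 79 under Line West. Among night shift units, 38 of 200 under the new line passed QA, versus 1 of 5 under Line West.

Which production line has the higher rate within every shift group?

Day shift: the new line 13/24 = 54.2%, Line West 16/24 = 66.7% → Line West
Swing shift: the new line 7/10 = 70.0%, Line West 62/79 = 78.5% → Line West
Night shift: the new line 38/200 = 19.0%, Line West 1/5 = 20.0% → Line West
Line West has the higher rate in all 3 groups.

Line West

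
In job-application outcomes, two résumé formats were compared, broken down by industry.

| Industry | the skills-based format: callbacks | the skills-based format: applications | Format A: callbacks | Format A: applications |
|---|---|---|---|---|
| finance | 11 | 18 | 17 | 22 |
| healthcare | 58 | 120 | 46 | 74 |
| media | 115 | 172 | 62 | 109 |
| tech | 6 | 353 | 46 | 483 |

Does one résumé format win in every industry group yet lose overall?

No

Finance: the skills-based format 11/18 = 61.1%, Format A 17/22 = 77.3% → Format A
Healthcare: the skills-based format 58/120 = 48.3%, Format A 46/74 = 62.2% → Format A
Media: the skills-based format 115/172 = 66.9%, Format A 62/109 = 56.9% → the skills-based format
Tech: the skills-based format 6/353 = 1.7%, Format A 46/483 = 9.5% → Format A
Overall: the skills-based format 190/663 = 28.7%, Format A 171/688 = 24.9% → the skills-based format
Neither sweeps: the skills-based format wins 1 of 4 groups, Format A wins 3. The skills-based format wins overall but not every group — no Simpson reversal.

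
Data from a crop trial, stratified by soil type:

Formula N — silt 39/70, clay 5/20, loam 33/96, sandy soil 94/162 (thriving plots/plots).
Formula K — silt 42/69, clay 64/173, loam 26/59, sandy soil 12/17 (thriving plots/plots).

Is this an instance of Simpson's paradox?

Silt: Formula N 39/70 = 55.7%, Formula K 42/69 = 60.9% → Formula K
Clay: Formula N 5/20 = 25.0%, Formula K 64/173 = 37.0% → Formula K
Loam: Formula N 33/96 = 34.4%, Formula K 26/59 = 44.1% → Formula K
Sandy soil: Formula N 94/162 = 58.0%, Formula K 12/17 = 70.6% → Formula K
Overall: Formula N 171/348 = 49.1%, Formula K 144/318 = 45.3% → Formula N
Formula K wins each soil group but Formula N wins overall — the comparison reverses. Formula K's plots skew toward clay, which has a lower base rate.

Yes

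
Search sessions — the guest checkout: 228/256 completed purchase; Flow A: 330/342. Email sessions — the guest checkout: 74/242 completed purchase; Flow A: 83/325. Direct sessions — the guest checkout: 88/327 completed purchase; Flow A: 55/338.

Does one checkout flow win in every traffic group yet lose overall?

Search: the guest checkout 228/256 = 89.1%, Flow A 330/342 = 96.5% → Flow A
Email: the guest checkout 74/242 = 30.6%, Flow A 83/325 = 25.5% → the guest checkout
Direct: the guest checkout 88/327 = 26.9%, Flow A 55/338 = 16.3% → the guest checkout
Overall: the guest checkout 390/825 = 47.3%, Flow A 468/1005 = 46.6% → the guest checkout
Neither sweeps: the guest checkout wins 2 of 3 groups, Flow A wins 1. The guest checkout wins overall but not every group — no Simpson reversal.

No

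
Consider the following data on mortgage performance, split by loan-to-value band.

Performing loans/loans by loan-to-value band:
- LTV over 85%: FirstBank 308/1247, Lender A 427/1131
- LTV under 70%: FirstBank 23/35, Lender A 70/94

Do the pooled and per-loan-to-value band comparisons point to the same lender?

Yes

LTV over 85%: FirstBank 308/1247 = 24.7%, Lender A 427/1131 = 37.8% → Lender A
LTV under 70%: FirstBank 23/35 = 65.7%, Lender A 70/94 = 74.5% → Lender A
Overall: FirstBank 331/1282 = 25.8%, Lender A 497/1225 = 40.6% → Lender A
Lender A wins overall and in every loan-to-value group — no reversal.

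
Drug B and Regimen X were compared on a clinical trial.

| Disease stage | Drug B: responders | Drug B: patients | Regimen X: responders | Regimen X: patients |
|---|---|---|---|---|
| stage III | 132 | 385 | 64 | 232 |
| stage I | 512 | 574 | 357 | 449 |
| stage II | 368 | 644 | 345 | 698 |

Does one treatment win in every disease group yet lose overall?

Stage III: Drug B 132/385 = 34.3%, Regimen X 64/232 = 27.6% → Drug B
Stage I: Drug B 512/574 = 89.2%, Regimen X 357/449 = 79.5% → Drug B
Stage II: Drug B 368/644 = 57.1%, Regimen X 345/698 = 49.4% → Drug B
Overall: Drug B 1012/1603 = 63.1%, Regimen X 766/1379 = 55.5% → Drug B
Drug B wins overall and in every disease group — no reversal.

No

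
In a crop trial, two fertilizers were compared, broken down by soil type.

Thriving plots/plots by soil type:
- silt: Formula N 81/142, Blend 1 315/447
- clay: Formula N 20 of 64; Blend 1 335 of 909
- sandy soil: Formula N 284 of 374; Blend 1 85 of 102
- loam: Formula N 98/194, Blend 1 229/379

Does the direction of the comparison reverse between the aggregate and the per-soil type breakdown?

Yes

Silt: Formula N 81/142 = 57.0%, Blend 1 315/447 = 70.5% → Blend 1
Clay: Formula N 20/64 = 31.2%, Blend 1 335/909 = 36.9% → Blend 1
Sandy soil: Formula N 284/374 = 75.9%, Blend 1 85/102 = 83.3% → Blend 1
Loam: Formula N 98/194 = 50.5%, Blend 1 229/379 = 60.4% → Blend 1
Overall: Formula N 483/774 = 62.4%, Blend 1 964/1837 = 52.5% → Formula N
Blend 1 wins each soil group but Formula N wins overall — the comparison reverses. Blend 1's plots skew toward clay, which has a lower base rate.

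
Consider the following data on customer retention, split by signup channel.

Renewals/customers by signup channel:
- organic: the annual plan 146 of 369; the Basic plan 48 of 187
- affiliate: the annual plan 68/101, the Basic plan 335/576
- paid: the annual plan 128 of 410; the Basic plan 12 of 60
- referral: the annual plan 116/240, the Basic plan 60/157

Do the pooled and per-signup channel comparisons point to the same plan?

Organic: the annual plan 146/369 = 39.6%, the Basic plan 48/187 = 25.7% → the annual plan
Affiliate: the annual plan 68/101 = 67.3%, the Basic plan 335/576 = 58.2% → the annual plan
Paid: the annual plan 128/410 = 31.2%, the Basic plan 12/60 = 20.0% → the annual plan
Referral: the annual plan 116/240 = 48.3%, the Basic plan 60/157 = 38.2% → the annual plan
Overall: the annual plan 458/1120 = 40.9%, the Basic plan 455/980 = 46.4% → the Basic plan
The annual plan wins each signup group but the Basic plan wins overall — the comparison reverses. The annual plan's customers skew toward paid, which has a lower base rate.

No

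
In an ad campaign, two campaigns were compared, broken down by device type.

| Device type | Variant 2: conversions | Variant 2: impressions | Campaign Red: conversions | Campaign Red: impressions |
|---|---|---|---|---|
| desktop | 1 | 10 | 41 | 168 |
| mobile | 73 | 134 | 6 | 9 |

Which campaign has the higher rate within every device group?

Campaign Red

Desktop: Variant 2 1/10 = 10.0%, Campaign Red 41/168 = 24.4% → Campaign Red
Mobile: Variant 2 73/134 = 54.5%, Campaign Red 6/9 = 66.7% → Campaign Red
Campaign Red has the higher rate in both groups.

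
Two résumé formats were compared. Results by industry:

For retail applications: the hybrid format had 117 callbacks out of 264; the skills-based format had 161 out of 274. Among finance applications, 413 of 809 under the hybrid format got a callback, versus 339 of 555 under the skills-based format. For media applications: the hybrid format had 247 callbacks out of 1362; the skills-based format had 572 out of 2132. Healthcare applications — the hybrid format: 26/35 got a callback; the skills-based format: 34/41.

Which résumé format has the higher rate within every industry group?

the skills-based format

Retail: the hybrid format 117/264 = 44.3%, the skills-based format 161/274 = 58.8% → the skills-based format
Finance: the hybrid format 413/809 = 51.1%, the skills-based format 339/555 = 61.1% → the skills-based format
Media: the hybrid format 247/1362 = 18.1%, the skills-based format 572/2132 = 26.8% → the skills-based format
Healthcare: the hybrid format 26/35 = 74.3%, the skills-based format 34/41 = 82.9% → the skills-based format
The skills-based format has the higher rate in all 4 groups.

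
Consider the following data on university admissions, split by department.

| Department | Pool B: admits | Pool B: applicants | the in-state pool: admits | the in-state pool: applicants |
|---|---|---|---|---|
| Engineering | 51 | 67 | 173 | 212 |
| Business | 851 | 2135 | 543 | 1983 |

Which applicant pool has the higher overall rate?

Engineering: Pool B 51/67 = 76.1%, the in-state pool 173/212 = 81.6% → the in-state pool
Business: Pool B 851/2135 = 39.9%, the in-state pool 543/1983 = 27.4% → Pool B
Overall: Pool B 902/2202 = 41.0%, the in-state pool 716/2195 = 32.6% → Pool B
(Neither sweeps every department group, but Pool B has the higher pooled rate.)

Pool B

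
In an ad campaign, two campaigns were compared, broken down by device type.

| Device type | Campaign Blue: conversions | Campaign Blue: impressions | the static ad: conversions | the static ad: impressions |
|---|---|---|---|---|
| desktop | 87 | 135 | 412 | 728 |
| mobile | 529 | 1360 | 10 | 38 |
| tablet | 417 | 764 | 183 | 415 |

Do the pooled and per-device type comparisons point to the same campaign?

No

Desktop: Campaign Blue 87/135 = 64.4%, the static ad 412/728 = 56.6% → Campaign Blue
Mobile: Campaign Blue 529/1360 = 38.9%, the static ad 10/38 = 26.3% → Campaign Blue
Tablet: Campaign Blue 417/764 = 54.6%, the static ad 183/415 = 44.1% → Campaign Blue
Overall: Campaign Blue 1033/2259 = 45.7%, the static ad 605/1181 = 51.2% → the static ad
Campaign Blue wins each device group but the static ad wins overall — the comparison reverses. Campaign Blue's impressions skew toward mobile, which has a lower base rate.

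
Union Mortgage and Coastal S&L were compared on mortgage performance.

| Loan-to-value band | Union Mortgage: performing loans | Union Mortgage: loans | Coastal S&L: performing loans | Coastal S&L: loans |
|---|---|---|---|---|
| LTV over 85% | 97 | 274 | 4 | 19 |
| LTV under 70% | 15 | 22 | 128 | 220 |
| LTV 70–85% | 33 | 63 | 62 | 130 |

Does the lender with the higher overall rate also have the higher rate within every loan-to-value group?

LTV over 85%: Union Mortgage 97/274 = 35.4%, Coastal S&L 4/19 = 21.1% → Union Mortgage
LTV under 70%: Union Mortgage 15/22 = 68.2%, Coastal S&L 128/220 = 58.2% → Union Mortgage
LTV 70–85%: Union Mortgage 33/63 = 52.4%, Coastal S&L 62/130 = 47.7% → Union Mortgage
Overall: Union Mortgage 145/359 = 40.4%, Coastal S&L 194/369 = 52.6% → Coastal S&L
Union Mortgage wins each loan-to-value group but Coastal S&L wins overall — the comparison reverses. Union Mortgage's loans skew toward LTV over 85%, which has a lower base rate.

No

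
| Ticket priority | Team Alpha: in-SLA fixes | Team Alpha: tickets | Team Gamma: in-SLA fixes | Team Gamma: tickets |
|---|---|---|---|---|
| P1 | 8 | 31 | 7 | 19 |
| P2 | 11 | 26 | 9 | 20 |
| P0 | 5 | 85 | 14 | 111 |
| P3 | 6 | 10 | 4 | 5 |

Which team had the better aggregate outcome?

P1: Team Alpha 8/31 = 25.8%, Team Gamma 7/19 = 36.8% → Team Gamma
P2: Team Alpha 11/26 = 42.3%, Team Gamma 9/20 = 45.0% → Team Gamma
P0: Team Alpha 5/85 = 5.9%, Team Gamma 14/111 = 12.6% → Team Gamma
P3: Team Alpha 6/10 = 60.0%, Team Gamma 4/5 = 80.0% → Team Gamma
Overall: Team Alpha 30/152 = 19.7%, Team Gamma 34/155 = 21.9% → Team Gamma

Team Gamma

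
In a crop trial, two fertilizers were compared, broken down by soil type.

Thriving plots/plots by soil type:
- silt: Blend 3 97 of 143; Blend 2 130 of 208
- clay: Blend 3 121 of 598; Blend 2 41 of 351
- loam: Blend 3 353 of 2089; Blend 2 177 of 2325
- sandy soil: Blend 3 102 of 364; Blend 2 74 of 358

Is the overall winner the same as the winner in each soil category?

Yes

Silt: Blend 3 97/143 = 67.8%, Blend 2 130/208 = 62.5% → Blend 3
Clay: Blend 3 121/598 = 20.2%, Blend 2 41/351 = 11.7% → Blend 3
Loam: Blend 3 353/2089 = 16.9%, Blend 2 177/2325 = 7.6% → Blend 3
Sandy soil: Blend 3 102/364 = 28.0%, Blend 2 74/358 = 20.7% → Blend 3
Overall: Blend 3 673/3194 = 21.1%, Blend 2 422/3242 = 13.0% → Blend 3
Blend 3 wins overall and in every soil group — no reversal.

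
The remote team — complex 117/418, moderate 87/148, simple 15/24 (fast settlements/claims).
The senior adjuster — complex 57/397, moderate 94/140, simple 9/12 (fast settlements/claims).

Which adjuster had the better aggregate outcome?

Complex: the remote team 117/418 = 28.0%, the senior adjuster 57/397 = 14.4% → the remote team
Moderate: the remote team 87/148 = 58.8%, the senior adjuster 94/140 = 67.1% → the senior adjuster
Simple: the remote team 15/24 = 62.5%, the senior adjuster 9/12 = 75.0% → the senior adjuster
Overall: the remote team 219/590 = 37.1%, the senior adjuster 160/549 = 29.1% → the remote team
(Neither sweeps every claim group, but the remote team has the higher pooled rate.)

the remote team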